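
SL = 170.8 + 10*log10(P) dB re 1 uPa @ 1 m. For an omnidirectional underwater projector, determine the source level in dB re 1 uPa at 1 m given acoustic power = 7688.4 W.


SL = 170.8 + 10*log10(7688.4) = 170.8 + 38.86 = 209.66

209.66 dB


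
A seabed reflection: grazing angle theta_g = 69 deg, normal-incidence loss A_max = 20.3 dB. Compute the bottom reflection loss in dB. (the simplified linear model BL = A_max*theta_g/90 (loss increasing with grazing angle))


BL = A_max * theta_g / 90 = 20.3 * 69 / 90 = 15.56

15.56 dB


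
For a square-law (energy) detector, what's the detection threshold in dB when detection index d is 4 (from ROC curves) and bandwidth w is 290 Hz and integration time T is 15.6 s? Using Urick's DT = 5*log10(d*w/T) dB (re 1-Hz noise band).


DT = 5*log10(d*w/T) = 5*log10(4 * 290 / 15.6) = 5*log10(74.36) = 9.36

9.36 dB


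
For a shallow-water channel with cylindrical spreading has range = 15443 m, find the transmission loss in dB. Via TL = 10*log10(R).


41.89 dB


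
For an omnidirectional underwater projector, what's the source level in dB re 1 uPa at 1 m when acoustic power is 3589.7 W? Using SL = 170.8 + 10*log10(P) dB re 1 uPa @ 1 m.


SL = 170.8 + 10*log10(3589.7) = 170.8 + 35.55 = 206.35

206.35 dB


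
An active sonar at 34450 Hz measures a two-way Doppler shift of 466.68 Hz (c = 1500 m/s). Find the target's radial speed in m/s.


From fd = 2*f*v/c, v = c*fd/(2*f) = 1500 * 466.68 / (2*34450) = 10.16

10.16 m/s


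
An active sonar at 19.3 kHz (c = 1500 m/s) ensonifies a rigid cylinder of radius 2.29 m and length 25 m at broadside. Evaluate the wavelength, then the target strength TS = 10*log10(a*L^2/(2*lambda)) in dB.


Step 1: lambda = c/f = 1500/19300 = 0.07772 m
Step 2: TS = 10*log10(a*L^2/(2*lambda)) = 10*log10(2.29*25^2/(2*0.07772)) = 39.64

39.64 dB


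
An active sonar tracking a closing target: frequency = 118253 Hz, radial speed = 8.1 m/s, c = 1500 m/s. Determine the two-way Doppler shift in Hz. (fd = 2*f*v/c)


fd = 2*f*v/c = 2 * 118253 * 8.1 / 1500 = 1277.13

1277.13 Hz


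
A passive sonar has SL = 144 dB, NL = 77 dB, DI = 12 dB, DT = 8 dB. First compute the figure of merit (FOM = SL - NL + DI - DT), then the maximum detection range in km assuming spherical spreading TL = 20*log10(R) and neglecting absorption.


Step 1: FOM = SL - NL + DI - DT = 144 - 77 + 12 - 8 = 71 dB
Step 2: at max range FOM = TL = 20*log10(R), so R = 10^(71/20) = 3548.13 m = 3.55 km

3.55 km


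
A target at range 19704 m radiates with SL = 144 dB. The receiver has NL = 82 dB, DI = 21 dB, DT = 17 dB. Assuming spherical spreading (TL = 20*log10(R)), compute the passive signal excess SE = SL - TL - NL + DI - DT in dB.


Step 1: TL = 20*log10(19704) = 85.89 dB
Step 2: SE = 144 - 85.89 - 82 + 21 - 17 = -19.89

-19.89 dB


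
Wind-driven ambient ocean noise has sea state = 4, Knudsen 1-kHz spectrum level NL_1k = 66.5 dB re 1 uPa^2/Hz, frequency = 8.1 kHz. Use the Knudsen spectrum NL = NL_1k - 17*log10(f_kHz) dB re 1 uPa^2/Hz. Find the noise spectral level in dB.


NL = NL_1k - 17*log10(f_kHz) = 66.5 - 17*log10(8.1) = 66.5 - (15.44) = 51.06

51.06 dB


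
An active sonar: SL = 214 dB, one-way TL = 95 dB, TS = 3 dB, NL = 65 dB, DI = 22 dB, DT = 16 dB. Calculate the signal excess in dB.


-32 dB


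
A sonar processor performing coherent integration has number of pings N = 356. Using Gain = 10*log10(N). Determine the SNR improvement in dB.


25.51 dB


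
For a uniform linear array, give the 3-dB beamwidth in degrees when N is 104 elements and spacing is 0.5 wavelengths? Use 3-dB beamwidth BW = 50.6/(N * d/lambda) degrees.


BW = 50.6 / (104 * 0.5) = 50.6 / 52.0 = 0.97

0.97 deg


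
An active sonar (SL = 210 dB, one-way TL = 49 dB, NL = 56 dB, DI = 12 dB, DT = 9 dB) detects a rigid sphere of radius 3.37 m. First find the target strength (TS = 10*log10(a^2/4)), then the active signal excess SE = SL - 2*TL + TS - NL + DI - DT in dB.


Step 1: TS = 10*log10(3.37^2/4) = 4.53 dB
Step 2: SE = SL - 2*TL + TS - NL + DI - DT = 210 - 2*49 + (4.53) - 56 + 12 - 9 = 63.53

63.53 dB


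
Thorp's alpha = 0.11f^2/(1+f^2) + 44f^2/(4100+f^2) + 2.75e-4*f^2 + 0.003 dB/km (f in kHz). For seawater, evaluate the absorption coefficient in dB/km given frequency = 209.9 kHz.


f^2 = 44058.01
alpha = 0.11*44058.01/(1+44058.01) + 44*44058.01/(4100+44058.01) + 2.75e-4*44058.01 + 0.003 = 52.483

52.483 dB/km


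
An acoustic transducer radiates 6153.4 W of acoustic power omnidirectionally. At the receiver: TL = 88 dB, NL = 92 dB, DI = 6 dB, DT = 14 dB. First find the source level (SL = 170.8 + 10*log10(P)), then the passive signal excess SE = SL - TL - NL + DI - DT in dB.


Step 1: SL = 170.8 + 10*log10(6153.4) = 208.69 dB
Step 2: SE = SL - TL - NL + DI - DT = 208.69 - 88 - 92 + 6 - 14 = 20.69

20.69 dB


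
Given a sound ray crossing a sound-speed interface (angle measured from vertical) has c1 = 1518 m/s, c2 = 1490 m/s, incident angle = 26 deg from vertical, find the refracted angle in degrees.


sin(theta2) = (c2/c1)*sin(theta1) = (1490/1518)*sin(26 deg) = 0.43029
theta2 = arcsin(0.43029) = 25.49

25.49 deg


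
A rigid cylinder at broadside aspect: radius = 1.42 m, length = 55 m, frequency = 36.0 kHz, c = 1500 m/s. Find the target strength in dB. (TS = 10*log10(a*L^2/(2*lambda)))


lambda = 1500/36000 = 0.04167 m
TS = 10*log10(1.42*55^2/(2*0.04167)) = 47.12

47.12 dB


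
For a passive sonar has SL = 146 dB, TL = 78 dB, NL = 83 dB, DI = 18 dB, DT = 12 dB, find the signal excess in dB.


-9 dB


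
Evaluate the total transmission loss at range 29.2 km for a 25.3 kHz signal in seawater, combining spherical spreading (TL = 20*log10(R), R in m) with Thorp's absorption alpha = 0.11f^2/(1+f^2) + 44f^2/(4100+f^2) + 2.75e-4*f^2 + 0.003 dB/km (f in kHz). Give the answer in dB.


Step 1 (Thorp): alpha = 0.11*640.09/(1+640.09) + 44*640.09/(4100+640.09) + 2.75e-4*640.09 + 0.003 = 6.2305 dB/km
Step 2: TL_spread = 20*log10(29200) = 89.31 dB
Step 3: TL_abs = alpha*R = 6.2305 * 29.2 = 181.93 dB
Step 4: TL_total = 89.31 + 181.93 = 271.24

271.24 dB


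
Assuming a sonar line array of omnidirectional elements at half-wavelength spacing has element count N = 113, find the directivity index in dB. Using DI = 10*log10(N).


DI = 10*log10(113) = 20.53

20.53 dB


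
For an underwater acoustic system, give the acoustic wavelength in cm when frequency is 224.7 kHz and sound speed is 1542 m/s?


lambda = c/f = 1542 / 224700 = 0.0069 m = 0.69 cm

0.69 cm


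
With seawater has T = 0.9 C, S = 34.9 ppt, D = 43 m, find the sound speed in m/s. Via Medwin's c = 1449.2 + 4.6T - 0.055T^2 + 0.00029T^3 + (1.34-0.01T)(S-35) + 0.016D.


c = 1449.2 + 4.6*0.9 - 0.055*0.9^2 + 0.00029*0.9^3 + (1.34 - 0.01*0.9)*(34.9 - 35) + 0.016*43 = 1453.85

1453.85 m/s


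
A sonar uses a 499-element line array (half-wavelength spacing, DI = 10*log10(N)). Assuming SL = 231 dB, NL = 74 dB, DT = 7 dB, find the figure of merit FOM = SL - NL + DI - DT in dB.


Step 1: DI = 10*log10(499) = 26.98 dB
Step 2: FOM = SL - NL + DI - DT = 231 - 74 + 26.98 - 7 = 176.98

176.98 dB


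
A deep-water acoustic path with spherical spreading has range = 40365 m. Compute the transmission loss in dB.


92.12 dB


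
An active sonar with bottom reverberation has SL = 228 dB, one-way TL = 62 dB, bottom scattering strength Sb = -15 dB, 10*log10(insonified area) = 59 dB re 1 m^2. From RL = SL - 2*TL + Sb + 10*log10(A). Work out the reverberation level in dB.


RL = SL - 2*TL + Sb + 10*log10(A) = 228 - 2*62 + (-15) + 59 = 148

148 dB


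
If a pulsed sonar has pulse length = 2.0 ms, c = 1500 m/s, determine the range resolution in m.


dR = c*tau/2 = 1500 * 2.0e-3 / 2 = 1.5

1.5 m


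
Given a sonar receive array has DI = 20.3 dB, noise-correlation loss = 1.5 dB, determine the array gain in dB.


18.8 dB


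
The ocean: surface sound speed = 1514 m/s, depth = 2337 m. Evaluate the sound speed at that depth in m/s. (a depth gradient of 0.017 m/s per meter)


c = 1514 + 0.017 * 2337 = 1553.729

1553.729 m/s


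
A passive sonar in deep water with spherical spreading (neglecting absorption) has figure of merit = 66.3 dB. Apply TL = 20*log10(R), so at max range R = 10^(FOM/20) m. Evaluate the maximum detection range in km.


At max range FOM = TL, so 20*log10(R) = 66.3
R = 10^(66.3/20) = 2065.38 m = 2.07 km

2.07 km


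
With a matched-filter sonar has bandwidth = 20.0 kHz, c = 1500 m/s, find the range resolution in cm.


dR = c/(2*BW) = 1500 / (2 * 20.0e3) = 0.0375 m = 3.75 cm

3.75 cm


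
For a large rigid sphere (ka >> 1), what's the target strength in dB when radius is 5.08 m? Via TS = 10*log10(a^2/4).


TS = 10*log10(5.08^2 / 4) = 10*log10(6.4516) = 8.1

8.1 dB


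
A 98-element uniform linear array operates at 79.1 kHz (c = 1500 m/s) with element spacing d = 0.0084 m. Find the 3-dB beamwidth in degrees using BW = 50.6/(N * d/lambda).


Step 1: lambda = 1500/79100 = 0.01896 m
Step 2: d/lambda = 0.0084/0.01896 = 0.443
Step 3: BW = 50.6/(N * d/lambda) = 50.6/(98 * 0.443) = 1.17

1.17 deg


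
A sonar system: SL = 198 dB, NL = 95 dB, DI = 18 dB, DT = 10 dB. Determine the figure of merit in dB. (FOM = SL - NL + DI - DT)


FOM = SL - NL + DI - DT = 198 - 95 + 18 - 10 = 111

111 dB


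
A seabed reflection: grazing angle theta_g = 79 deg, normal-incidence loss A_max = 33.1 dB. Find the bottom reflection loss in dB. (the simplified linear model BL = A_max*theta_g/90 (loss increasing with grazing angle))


BL = A_max * theta_g / 90 = 33.1 * 79 / 90 = 29.05

29.05 dB


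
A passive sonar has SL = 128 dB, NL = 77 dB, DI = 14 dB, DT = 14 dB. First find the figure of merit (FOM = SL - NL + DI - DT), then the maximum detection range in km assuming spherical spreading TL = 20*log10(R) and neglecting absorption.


Step 1: FOM = SL - NL + DI - DT = 128 - 77 + 14 - 14 = 51 dB
Step 2: at max range FOM = TL = 20*log10(R), so R = 10^(51/20) = 354.81 m = 0.35 km

0.35 km


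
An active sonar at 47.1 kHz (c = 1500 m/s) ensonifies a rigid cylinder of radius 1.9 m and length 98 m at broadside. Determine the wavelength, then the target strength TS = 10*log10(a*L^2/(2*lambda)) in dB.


Step 1: lambda = c/f = 1500/47100 = 0.03185 m
Step 2: TS = 10*log10(a*L^2/(2*lambda)) = 10*log10(1.9*98^2/(2*0.03185)) = 54.57

54.57 dB


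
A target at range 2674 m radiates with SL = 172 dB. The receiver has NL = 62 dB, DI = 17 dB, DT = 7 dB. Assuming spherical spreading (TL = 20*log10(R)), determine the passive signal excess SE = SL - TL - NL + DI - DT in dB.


51.46 dB


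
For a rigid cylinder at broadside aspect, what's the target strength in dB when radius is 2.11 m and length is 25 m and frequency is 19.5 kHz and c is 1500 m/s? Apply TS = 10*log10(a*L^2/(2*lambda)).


lambda = 1500/19500 = 0.07692 m
TS = 10*log10(2.11*25^2/(2*0.07692)) = 39.33

39.33 dB


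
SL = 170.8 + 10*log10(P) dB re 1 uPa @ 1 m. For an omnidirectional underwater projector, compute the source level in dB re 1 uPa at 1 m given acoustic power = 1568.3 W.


202.75 dB


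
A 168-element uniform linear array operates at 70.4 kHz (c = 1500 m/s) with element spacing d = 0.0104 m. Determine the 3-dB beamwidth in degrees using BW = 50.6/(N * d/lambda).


Step 1: lambda = 1500/70400 = 0.02131 m
Step 2: d/lambda = 0.0104/0.02131 = 0.488
Step 3: BW = 50.6/(N * d/lambda) = 50.6/(168 * 0.488) = 0.62

0.62 deg


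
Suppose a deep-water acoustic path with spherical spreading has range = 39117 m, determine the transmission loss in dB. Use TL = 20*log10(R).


TL = 20*log10(39117) = 91.85

91.85 dB


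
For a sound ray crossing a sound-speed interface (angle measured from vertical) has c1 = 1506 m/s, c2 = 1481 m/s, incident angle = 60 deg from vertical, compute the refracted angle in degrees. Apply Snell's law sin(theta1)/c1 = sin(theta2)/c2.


58.39 deg


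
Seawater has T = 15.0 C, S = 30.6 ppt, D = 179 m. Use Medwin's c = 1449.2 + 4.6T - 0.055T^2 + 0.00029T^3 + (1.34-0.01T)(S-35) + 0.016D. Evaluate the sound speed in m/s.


1504.43 m/s


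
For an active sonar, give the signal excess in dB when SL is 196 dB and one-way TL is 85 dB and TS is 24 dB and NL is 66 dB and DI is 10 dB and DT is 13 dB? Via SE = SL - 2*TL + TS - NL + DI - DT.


SE = SL - 2*TL + TS - NL + DI - DT = 196 - 2*85 + (24) - 66 + 10 - 13 = -19

-19 dB


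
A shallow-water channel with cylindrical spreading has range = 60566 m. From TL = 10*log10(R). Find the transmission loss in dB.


47.82 dB


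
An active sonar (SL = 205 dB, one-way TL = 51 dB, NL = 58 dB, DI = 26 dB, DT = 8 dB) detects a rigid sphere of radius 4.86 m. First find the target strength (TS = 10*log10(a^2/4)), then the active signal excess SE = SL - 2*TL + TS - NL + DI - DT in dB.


Step 1: TS = 10*log10(4.86^2/4) = 7.71 dB
Step 2: SE = SL - 2*TL + TS - NL + DI - DT = 205 - 2*51 + (7.71) - 58 + 26 - 8 = 70.71

70.71 dB


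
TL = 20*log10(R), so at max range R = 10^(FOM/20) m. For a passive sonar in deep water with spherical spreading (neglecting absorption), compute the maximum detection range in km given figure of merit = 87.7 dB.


24.27 km


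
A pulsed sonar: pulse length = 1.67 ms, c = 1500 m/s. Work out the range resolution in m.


dR = c*tau/2 = 1500 * 1.67e-3 / 2 = 1.2525

1.2525 m


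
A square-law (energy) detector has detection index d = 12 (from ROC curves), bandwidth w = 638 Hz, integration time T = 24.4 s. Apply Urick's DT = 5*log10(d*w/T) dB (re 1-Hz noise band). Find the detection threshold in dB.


12.48 dB


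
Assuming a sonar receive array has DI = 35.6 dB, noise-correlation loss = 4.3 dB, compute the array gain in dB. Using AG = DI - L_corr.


31.3 dB


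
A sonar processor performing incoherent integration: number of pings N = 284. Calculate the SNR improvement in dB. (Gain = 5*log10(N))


12.27 dB


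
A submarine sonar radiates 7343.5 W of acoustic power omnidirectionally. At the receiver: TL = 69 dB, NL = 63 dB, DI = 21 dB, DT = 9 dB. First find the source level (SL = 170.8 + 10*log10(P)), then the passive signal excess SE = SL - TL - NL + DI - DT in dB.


Step 1: SL = 170.8 + 10*log10(7343.5) = 209.46 dB
Step 2: SE = SL - TL - NL + DI - DT = 209.46 - 69 - 63 + 21 - 9 = 89.46

89.46 dB


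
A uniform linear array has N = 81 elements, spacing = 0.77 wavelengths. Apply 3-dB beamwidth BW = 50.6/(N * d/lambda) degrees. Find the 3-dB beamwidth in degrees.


BW = 50.6 / (81 * 0.77) = 50.6 / 62.37 = 0.81

0.81 deg


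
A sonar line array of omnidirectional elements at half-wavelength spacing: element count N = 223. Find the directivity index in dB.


DI = 10*log10(223) = 23.48

23.48 dB


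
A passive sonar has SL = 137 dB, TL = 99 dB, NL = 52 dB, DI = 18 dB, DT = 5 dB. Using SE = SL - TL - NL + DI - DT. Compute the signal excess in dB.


-1 dB


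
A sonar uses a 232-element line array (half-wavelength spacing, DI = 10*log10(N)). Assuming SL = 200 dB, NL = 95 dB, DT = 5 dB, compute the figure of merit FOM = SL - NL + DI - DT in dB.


Step 1: DI = 10*log10(232) = 23.65 dB
Step 2: FOM = SL - NL + DI - DT = 200 - 95 + 23.65 - 5 = 123.65

123.65 dB


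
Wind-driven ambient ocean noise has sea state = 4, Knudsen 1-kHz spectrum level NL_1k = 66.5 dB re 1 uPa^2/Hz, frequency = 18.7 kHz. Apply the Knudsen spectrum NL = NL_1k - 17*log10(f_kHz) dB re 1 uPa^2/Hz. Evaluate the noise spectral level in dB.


44.88 dB


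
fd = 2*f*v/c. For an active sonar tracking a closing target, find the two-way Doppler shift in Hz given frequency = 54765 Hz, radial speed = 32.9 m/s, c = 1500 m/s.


2402.36 Hz


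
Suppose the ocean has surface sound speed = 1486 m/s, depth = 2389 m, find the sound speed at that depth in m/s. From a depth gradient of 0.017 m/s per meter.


c = 1486 + 0.017 * 2389 = 1526.613

1526.613 m/s


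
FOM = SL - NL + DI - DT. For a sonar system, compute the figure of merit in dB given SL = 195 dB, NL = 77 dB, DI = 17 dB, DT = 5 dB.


FOM = SL - NL + DI - DT = 195 - 77 + 17 - 5 = 130

130 dB


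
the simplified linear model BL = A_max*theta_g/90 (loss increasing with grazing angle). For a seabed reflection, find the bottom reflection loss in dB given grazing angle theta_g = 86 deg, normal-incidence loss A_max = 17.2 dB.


BL = A_max * theta_g / 90 = 17.2 * 86 / 90 = 16.44

16.44 dB


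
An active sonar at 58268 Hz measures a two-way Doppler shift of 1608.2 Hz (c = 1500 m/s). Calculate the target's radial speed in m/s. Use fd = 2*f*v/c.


From fd = 2*f*v/c, v = c*fd/(2*f) = 1500 * 1608.2 / (2*58268) = 20.7

20.7 m/s


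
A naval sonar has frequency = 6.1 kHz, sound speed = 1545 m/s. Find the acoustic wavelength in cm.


lambda = c/f = 1545 / 6100 = 0.2533 m = 25.33 cm

25.33 cm


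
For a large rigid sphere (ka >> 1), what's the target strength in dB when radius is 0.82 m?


TS = 10*log10(0.82^2 / 4) = 10*log10(0.1681) = -7.74

-7.74 dB


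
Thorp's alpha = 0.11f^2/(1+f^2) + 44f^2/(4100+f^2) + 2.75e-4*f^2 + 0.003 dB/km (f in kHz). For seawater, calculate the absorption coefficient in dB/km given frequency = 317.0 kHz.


f^2 = 100489.0
alpha = 0.11*100489.0/(1+100489.0) + 44*100489.0/(4100+100489.0) + 2.75e-4*100489.0 + 0.003 = 70.023

70.023 dB/km


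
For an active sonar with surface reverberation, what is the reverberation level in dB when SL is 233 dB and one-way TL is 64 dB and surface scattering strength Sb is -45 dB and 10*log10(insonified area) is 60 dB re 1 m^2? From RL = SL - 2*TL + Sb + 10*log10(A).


120 dB


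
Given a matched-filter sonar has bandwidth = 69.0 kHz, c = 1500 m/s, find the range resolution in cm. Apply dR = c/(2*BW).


dR = c/(2*BW) = 1500 / (2 * 69.0e3) = 0.0109 m = 1.09 cm

1.09 cm


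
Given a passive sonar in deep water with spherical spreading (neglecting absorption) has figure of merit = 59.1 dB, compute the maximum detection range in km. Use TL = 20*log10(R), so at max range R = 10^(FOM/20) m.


At max range FOM = TL, so 20*log10(R) = 59.1
R = 10^(59.1/20) = 901.57 m = 0.9 km

0.9 km


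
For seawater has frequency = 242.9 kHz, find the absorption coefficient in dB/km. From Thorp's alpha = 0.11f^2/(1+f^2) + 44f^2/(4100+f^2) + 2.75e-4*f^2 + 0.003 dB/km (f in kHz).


f^2 = 59000.41
alpha = 0.11*59000.41/(1+59000.41) + 44*59000.41/(4100+59000.41) + 2.75e-4*59000.41 + 0.003 = 57.479

57.479 dB/km


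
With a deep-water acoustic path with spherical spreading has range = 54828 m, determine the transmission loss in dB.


94.78 dB


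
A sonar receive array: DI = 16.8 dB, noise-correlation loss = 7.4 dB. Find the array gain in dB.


AG = DI - L_corr = 16.8 - 7.4 = 9.4

9.4 dB


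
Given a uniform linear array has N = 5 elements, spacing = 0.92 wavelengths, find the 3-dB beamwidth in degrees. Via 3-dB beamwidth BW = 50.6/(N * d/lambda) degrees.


11.0 deg


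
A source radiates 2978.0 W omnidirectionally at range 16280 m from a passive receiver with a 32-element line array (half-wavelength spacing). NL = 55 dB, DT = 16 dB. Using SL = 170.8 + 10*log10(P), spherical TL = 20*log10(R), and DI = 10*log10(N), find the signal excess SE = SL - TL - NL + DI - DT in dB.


Step 1: SL = 170.8 + 10*log10(2978.0) = 205.54 dB
Step 2: TL = 20*log10(16280) = 84.23 dB
Step 3: DI = 10*log10(32) = 15.05 dB
Step 4: SE = SL - TL - NL + DI - DT = 205.54 - 84.23 - 55 + 15.05 - 16 = 65.36

65.36 dB


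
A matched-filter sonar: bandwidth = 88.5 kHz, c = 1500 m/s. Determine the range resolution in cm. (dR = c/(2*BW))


0.85 cm


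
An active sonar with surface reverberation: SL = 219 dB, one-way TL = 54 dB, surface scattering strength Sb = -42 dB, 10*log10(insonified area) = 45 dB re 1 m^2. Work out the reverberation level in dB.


RL = SL - 2*TL + Sb + 10*log10(A) = 219 - 2*54 + (-42) + 45 = 114

114 dB


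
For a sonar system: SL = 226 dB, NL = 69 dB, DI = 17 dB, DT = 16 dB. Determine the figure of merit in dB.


FOM = SL - NL + DI - DT = 226 - 69 + 17 - 16 = 158

158 dB


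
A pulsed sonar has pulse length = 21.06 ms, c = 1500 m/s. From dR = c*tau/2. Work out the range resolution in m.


15.795 m


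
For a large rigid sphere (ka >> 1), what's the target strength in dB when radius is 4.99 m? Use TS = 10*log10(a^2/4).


TS = 10*log10(4.99^2 / 4) = 10*log10(6.225025) = 7.94

7.94 dB


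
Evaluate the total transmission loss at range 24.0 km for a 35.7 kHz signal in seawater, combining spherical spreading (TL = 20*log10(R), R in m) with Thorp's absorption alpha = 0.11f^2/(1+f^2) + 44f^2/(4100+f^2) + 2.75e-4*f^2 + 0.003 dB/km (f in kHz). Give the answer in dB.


Step 1 (Thorp): alpha = 0.11*1274.49/(1+1274.49) + 44*1274.49/(4100+1274.49) + 2.75e-4*1274.49 + 0.003 = 10.8974 dB/km
Step 2: TL_spread = 20*log10(24000) = 87.6 dB
Step 3: TL_abs = alpha*R = 10.8974 * 24.0 = 261.54 dB
Step 4: TL_total = 87.6 + 261.54 = 349.14

349.14 dB


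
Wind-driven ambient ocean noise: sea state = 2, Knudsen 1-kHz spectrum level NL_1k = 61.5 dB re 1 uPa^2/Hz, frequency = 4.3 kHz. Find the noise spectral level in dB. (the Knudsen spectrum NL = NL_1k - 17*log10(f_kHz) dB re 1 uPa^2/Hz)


NL = NL_1k - 17*log10(f_kHz) = 61.5 - 17*log10(4.3) = 61.5 - (10.77) = 50.73

50.73 dB


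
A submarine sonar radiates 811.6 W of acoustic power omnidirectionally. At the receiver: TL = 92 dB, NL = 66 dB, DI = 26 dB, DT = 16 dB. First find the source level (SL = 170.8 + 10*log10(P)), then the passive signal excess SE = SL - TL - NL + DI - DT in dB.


Step 1: SL = 170.8 + 10*log10(811.6) = 199.89 dB
Step 2: SE = SL - TL - NL + DI - DT = 199.89 - 92 - 66 + 26 - 16 = 51.89

51.89 dB


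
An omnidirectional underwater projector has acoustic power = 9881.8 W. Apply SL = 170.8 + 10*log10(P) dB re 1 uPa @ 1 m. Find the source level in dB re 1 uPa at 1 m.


SL = 170.8 + 10*log10(9881.8) = 170.8 + 39.95 = 210.75

210.75 dB


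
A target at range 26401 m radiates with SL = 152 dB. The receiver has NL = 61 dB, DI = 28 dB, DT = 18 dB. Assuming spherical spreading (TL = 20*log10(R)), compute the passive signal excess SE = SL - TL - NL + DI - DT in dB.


Step 1: TL = 20*log10(26401) = 88.43 dB
Step 2: SE = 152 - 88.43 - 61 + 28 - 18 = 12.57

12.57 dB


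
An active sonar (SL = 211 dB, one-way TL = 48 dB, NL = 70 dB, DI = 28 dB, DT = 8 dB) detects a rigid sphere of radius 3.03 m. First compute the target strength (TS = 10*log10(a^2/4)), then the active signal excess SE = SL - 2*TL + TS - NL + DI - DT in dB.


Step 1: TS = 10*log10(3.03^2/4) = 3.61 dB
Step 2: SE = SL - 2*TL + TS - NL + DI - DT = 211 - 2*48 + (3.61) - 70 + 28 - 8 = 68.61

68.61 dB


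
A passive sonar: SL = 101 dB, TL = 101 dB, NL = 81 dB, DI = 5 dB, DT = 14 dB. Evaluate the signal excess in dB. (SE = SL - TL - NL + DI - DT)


-90 dB


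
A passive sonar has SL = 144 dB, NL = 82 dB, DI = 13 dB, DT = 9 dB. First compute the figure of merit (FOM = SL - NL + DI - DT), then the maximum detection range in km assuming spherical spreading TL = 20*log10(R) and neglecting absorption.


Step 1: FOM = SL - NL + DI - DT = 144 - 82 + 13 - 9 = 66 dB
Step 2: at max range FOM = TL = 20*log10(R), so R = 10^(66/20) = 1995.26 m = 2.0 km

2.0 km


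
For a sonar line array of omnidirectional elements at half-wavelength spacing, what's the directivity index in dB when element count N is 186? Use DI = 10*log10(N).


DI = 10*log10(186) = 22.7

22.7 dB


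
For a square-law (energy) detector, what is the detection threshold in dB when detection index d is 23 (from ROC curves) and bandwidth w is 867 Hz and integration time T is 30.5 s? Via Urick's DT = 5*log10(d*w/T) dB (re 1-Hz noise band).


DT = 5*log10(d*w/T) = 5*log10(23 * 867 / 30.5) = 5*log10(653.8) = 14.08

14.08 dB


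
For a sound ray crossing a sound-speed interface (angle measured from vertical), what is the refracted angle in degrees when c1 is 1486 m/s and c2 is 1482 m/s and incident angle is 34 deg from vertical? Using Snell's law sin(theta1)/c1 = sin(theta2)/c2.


sin(theta2) = (c2/c1)*sin(theta1) = (1482/1486)*sin(34 deg) = 0.55769
theta2 = arcsin(0.55769) = 33.9

33.9 deg


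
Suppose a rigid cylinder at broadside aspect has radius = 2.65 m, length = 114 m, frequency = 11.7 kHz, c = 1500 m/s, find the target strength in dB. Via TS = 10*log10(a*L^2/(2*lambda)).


51.28 dB


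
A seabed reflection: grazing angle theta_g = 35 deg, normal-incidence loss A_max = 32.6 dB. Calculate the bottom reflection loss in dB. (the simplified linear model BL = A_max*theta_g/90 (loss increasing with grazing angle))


BL = A_max * theta_g / 90 = 32.6 * 35 / 90 = 12.68

12.68 dB


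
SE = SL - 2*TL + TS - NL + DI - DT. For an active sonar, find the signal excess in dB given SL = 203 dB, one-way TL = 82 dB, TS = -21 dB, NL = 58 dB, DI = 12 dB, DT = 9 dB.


SE = SL - 2*TL + TS - NL + DI - DT = 203 - 2*82 + (-21) - 58 + 12 - 9 = -37

-37 dB


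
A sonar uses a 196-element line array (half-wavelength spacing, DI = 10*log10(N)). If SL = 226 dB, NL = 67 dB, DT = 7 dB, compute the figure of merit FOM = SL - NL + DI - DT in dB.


Step 1: DI = 10*log10(196) = 22.92 dB
Step 2: FOM = SL - NL + DI - DT = 226 - 67 + 22.92 - 7 = 174.92

174.92 dB


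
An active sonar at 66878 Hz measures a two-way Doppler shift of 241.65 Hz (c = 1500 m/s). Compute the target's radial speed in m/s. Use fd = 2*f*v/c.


From fd = 2*f*v/c, v = c*fd/(2*f) = 1500 * 241.65 / (2*66878) = 2.71

2.71 m/s


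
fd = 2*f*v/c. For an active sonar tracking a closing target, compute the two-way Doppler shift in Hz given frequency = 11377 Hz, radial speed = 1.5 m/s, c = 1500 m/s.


fd = 2*f*v/c = 2 * 11377 * 1.5 / 1500 = 22.75

22.75 Hz


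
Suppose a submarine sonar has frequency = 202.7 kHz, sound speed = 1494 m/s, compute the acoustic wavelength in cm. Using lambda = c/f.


lambda = c/f = 1494 / 202700 = 0.0074 m = 0.74 cm

0.74 cm


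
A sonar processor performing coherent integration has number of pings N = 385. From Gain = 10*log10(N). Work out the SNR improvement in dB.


Gain = 10*log10(385) = 25.85

25.85 dB


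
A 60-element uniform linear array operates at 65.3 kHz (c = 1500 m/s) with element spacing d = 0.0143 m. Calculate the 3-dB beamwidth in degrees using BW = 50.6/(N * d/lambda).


Step 1: lambda = 1500/65300 = 0.02297 m
Step 2: d/lambda = 0.0143/0.02297 = 0.6226
Step 3: BW = 50.6/(N * d/lambda) = 50.6/(60 * 0.6226) = 1.35

1.35 deg


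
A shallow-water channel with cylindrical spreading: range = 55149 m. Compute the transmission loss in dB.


TL = 10*log10(55149) = 47.42

47.42 dB


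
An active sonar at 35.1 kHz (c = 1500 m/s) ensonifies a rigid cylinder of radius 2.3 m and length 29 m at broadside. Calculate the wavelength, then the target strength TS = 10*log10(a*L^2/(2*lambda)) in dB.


Step 1: lambda = c/f = 1500/35100 = 0.04274 m
Step 2: TS = 10*log10(a*L^2/(2*lambda)) = 10*log10(2.3*29^2/(2*0.04274)) = 43.55

43.55 dB


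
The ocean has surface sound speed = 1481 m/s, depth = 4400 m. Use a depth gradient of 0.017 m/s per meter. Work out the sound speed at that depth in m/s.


c = 1481 + 0.017 * 4400 = 1555.8

1555.8 m/s


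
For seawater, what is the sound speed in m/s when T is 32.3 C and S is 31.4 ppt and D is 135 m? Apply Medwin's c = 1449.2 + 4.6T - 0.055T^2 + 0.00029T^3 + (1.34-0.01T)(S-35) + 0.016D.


c = 1449.2 + 4.6*32.3 - 0.055*32.3^2 + 0.00029*32.3^3 + (1.34 - 0.01*32.3)*(31.4 - 35) + 0.016*135 = 1548.67

1548.67 m/s


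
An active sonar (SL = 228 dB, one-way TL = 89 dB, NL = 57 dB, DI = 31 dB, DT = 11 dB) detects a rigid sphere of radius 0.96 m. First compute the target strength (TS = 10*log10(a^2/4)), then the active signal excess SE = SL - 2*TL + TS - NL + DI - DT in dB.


Step 1: TS = 10*log10(0.96^2/4) = -6.38 dB
Step 2: SE = SL - 2*TL + TS - NL + DI - DT = 228 - 2*89 + (-6.38) - 57 + 31 - 11 = 6.62

6.62 dB


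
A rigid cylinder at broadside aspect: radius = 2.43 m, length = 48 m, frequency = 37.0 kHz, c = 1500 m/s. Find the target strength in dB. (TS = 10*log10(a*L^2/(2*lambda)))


48.39 dB


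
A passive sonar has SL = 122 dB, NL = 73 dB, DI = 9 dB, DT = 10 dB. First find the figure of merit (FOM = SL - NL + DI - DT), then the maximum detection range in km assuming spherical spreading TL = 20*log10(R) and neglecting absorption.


Step 1: FOM = SL - NL + DI - DT = 122 - 73 + 9 - 10 = 48 dB
Step 2: at max range FOM = TL = 20*log10(R), so R = 10^(48/20) = 251.19 m = 0.25 km

0.25 km


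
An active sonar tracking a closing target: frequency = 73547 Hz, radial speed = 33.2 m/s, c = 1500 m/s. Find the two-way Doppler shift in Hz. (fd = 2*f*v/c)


fd = 2*f*v/c = 2 * 73547 * 33.2 / 1500 = 3255.68

3255.68 Hz


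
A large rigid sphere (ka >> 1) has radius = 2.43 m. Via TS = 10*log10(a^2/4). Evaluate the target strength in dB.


TS = 10*log10(2.43^2 / 4) = 10*log10(1.476225) = 1.69

1.69 dB


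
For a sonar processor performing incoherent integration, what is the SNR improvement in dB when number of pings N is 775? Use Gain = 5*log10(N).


14.45 dB


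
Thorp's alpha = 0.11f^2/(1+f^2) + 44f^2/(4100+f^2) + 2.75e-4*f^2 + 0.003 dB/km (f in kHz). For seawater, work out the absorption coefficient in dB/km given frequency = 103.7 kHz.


f^2 = 10753.69
alpha = 0.11*10753.69/(1+10753.69) + 44*10753.69/(4100+10753.69) + 2.75e-4*10753.69 + 0.003 = 34.925

34.925 dB/km


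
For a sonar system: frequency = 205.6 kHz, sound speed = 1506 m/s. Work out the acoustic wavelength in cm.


0.73 cm


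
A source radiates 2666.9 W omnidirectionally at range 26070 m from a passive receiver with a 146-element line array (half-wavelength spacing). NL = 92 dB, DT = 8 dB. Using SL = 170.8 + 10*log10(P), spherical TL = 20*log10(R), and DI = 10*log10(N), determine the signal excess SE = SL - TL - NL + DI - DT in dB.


Step 1: SL = 170.8 + 10*log10(2666.9) = 205.06 dB
Step 2: TL = 20*log10(26070) = 88.32 dB
Step 3: DI = 10*log10(146) = 21.64 dB
Step 4: SE = SL - TL - NL + DI - DT = 205.06 - 88.32 - 92 + 21.64 - 8 = 38.38

38.38 dB


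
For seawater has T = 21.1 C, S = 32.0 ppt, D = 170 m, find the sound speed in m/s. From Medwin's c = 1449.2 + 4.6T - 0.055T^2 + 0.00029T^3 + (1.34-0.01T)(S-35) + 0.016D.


c = 1449.2 + 4.6*21.1 - 0.055*21.1^2 + 0.00029*21.1^3 + (1.34 - 0.01*21.1)*(32.0 - 35) + 0.016*170 = 1523.83

1523.83 m/s


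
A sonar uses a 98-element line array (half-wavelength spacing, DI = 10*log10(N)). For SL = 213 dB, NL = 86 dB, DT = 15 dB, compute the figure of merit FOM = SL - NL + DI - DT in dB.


Step 1: DI = 10*log10(98) = 19.91 dB
Step 2: FOM = SL - NL + DI - DT = 213 - 86 + 19.91 - 15 = 131.91

131.91 dB


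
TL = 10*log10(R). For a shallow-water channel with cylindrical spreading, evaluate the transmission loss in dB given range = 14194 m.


41.52 dB


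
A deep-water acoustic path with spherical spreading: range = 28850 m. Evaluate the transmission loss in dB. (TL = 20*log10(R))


TL = 20*log10(28850) = 89.2

89.2 dB


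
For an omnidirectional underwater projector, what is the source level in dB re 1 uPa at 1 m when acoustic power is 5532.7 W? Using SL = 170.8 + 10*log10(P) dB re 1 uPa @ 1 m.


208.23 dB


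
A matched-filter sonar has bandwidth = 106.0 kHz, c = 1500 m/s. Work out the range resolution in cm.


dR = c/(2*BW) = 1500 / (2 * 106.0e3) = 0.0071 m = 0.71 cm

0.71 cm


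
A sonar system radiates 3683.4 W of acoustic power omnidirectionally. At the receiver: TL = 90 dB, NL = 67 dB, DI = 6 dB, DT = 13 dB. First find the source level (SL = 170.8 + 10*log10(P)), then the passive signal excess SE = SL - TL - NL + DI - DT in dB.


Step 1: SL = 170.8 + 10*log10(3683.4) = 206.46 dB
Step 2: SE = SL - TL - NL + DI - DT = 206.46 - 90 - 67 + 6 - 13 = 42.46

42.46 dB


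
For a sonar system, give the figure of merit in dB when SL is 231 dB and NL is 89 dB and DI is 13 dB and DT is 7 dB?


FOM = SL - NL + DI - DT = 231 - 89 + 13 - 7 = 148

148 dB


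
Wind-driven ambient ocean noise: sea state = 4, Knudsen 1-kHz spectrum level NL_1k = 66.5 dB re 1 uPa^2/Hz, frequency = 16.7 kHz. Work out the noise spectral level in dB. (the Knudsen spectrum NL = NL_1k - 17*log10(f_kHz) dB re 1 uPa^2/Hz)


NL = NL_1k - 17*log10(f_kHz) = 66.5 - 17*log10(16.7) = 66.5 - (20.79) = 45.71

45.71 dB


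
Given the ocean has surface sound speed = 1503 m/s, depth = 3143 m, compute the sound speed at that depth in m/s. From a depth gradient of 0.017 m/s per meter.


c = 1503 + 0.017 * 3143 = 1556.431

1556.431 m/s


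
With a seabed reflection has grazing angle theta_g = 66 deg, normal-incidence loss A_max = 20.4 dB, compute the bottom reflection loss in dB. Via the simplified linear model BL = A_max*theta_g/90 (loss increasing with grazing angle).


14.96 dB


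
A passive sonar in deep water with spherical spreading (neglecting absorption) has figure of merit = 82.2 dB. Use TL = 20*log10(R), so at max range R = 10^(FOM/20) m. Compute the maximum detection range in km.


At max range FOM = TL, so 20*log10(R) = 82.2
R = 10^(82.2/20) = 12882.5 m = 12.88 km

12.88 km


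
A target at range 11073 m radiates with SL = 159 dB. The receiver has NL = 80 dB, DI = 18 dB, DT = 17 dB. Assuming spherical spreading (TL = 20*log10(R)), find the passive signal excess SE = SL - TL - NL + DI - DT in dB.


Step 1: TL = 20*log10(11073) = 80.89 dB
Step 2: SE = 159 - 80.89 - 80 + 18 - 17 = -0.89

-0.89 dB


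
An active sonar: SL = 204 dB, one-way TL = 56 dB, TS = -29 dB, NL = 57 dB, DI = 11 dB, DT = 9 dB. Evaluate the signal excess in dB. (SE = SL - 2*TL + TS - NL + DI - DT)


SE = SL - 2*TL + TS - NL + DI - DT = 204 - 2*56 + (-29) - 57 + 11 - 9 = 8

8 dB


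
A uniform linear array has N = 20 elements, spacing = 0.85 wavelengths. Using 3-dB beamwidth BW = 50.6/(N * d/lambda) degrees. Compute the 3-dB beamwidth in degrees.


BW = 50.6 / (20 * 0.85) = 50.6 / 17.0 = 2.98

2.98 deg


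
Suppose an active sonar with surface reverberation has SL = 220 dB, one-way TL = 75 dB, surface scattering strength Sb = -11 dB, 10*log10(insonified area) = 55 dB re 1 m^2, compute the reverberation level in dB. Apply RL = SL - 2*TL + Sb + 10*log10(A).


114 dB


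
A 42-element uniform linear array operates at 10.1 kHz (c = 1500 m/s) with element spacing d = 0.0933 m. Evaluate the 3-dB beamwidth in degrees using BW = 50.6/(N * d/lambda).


Step 1: lambda = 1500/10100 = 0.14851 m
Step 2: d/lambda = 0.0933/0.14851 = 0.6282
Step 3: BW = 50.6/(N * d/lambda) = 50.6/(42 * 0.6282) = 1.92

1.92 deg


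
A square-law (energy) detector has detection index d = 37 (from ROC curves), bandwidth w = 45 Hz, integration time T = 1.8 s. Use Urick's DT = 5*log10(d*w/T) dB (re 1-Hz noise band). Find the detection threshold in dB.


14.83 dB


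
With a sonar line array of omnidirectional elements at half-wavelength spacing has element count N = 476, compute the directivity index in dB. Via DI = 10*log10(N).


26.78 dB


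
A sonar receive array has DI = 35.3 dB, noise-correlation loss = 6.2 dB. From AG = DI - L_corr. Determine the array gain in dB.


AG = DI - L_corr = 35.3 - 6.2 = 29.1

29.1 dB


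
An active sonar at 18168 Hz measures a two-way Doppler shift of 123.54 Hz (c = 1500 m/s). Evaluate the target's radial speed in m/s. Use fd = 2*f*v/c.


From fd = 2*f*v/c, v = c*fd/(2*f) = 1500 * 123.54 / (2*18168) = 5.1

5.1 m/s


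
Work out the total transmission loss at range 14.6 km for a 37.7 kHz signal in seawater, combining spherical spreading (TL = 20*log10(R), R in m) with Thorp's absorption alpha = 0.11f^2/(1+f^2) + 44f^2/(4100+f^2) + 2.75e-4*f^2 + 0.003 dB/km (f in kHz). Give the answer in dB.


Step 1 (Thorp): alpha = 0.11*1421.29/(1+1421.29) + 44*1421.29/(4100+1421.29) + 2.75e-4*1421.29 + 0.003 = 11.8303 dB/km
Step 2: TL_spread = 20*log10(14600) = 83.29 dB
Step 3: TL_abs = alpha*R = 11.8303 * 14.6 = 172.72 dB
Step 4: TL_total = 83.29 + 172.72 = 256.01

256.01 dB


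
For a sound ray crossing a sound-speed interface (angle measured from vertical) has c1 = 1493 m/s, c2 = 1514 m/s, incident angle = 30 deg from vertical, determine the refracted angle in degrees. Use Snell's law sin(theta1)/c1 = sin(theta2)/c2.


30.47 deg


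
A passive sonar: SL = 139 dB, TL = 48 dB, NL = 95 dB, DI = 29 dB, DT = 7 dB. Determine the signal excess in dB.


SE = SL - TL - NL + DI - DT = 139 - 48 - 95 + 29 - 7 = 18

18 dB


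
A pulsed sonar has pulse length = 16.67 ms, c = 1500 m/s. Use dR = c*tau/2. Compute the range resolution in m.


dR = c*tau/2 = 1500 * 16.67e-3 / 2 = 12.5025

12.5025 m


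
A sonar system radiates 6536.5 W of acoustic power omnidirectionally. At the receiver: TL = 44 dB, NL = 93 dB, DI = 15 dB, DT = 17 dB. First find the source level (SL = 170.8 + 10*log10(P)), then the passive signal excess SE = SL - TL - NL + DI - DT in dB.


Step 1: SL = 170.8 + 10*log10(6536.5) = 208.95 dB
Step 2: SE = SL - TL - NL + DI - DT = 208.95 - 44 - 93 + 15 - 17 = 69.95

69.95 dB


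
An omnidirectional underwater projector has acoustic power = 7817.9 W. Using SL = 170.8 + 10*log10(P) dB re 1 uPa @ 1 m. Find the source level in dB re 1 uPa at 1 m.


SL = 170.8 + 10*log10(7817.9) = 170.8 + 38.93 = 209.73

209.73 dB


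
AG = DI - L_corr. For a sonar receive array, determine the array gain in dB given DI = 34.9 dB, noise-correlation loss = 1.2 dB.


AG = DI - L_corr = 34.9 - 1.2 = 33.7

33.7 dB


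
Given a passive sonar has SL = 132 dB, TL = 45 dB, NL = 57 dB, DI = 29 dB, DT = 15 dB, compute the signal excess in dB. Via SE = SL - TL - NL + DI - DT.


44 dB


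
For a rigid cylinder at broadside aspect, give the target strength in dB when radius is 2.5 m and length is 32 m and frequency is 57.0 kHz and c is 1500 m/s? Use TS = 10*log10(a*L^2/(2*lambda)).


46.87 dB


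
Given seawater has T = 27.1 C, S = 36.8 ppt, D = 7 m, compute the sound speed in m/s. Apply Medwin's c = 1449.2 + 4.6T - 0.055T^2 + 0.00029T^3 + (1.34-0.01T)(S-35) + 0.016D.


c = 1449.2 + 4.6*27.1 - 0.055*27.1^2 + 0.00029*27.1^3 + (1.34 - 0.01*27.1)*(36.8 - 35) + 0.016*7 = 1541.28

1541.28 m/s


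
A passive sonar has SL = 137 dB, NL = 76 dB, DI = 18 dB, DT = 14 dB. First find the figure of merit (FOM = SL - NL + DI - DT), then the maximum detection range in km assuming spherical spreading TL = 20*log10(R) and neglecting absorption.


Step 1: FOM = SL - NL + DI - DT = 137 - 76 + 18 - 14 = 65 dB
Step 2: at max range FOM = TL = 20*log10(R), so R = 10^(65/20) = 1778.28 m = 1.78 km

1.78 km


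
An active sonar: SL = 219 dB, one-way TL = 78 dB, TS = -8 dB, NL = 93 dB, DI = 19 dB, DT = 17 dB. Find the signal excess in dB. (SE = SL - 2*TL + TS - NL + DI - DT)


SE = SL - 2*TL + TS - NL + DI - DT = 219 - 2*78 + (-8) - 93 + 19 - 17 = -36

-36 dB


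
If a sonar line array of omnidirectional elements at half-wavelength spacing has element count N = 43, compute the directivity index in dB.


DI = 10*log10(43) = 16.33

16.33 dB


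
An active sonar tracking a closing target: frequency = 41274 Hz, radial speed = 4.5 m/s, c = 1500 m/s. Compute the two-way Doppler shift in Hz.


fd = 2*f*v/c = 2 * 41274 * 4.5 / 1500 = 247.64

247.64 Hz


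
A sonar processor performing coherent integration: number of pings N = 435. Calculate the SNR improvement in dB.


Gain = 10*log10(435) = 26.38

26.38 dB


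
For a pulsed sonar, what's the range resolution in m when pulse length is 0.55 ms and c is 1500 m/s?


0.4125 m


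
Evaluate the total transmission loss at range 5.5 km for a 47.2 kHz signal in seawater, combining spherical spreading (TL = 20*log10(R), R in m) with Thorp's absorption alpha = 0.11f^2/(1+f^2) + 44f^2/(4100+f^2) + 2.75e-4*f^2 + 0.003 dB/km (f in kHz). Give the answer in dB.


Step 1 (Thorp): alpha = 0.11*2227.84/(1+2227.84) + 44*2227.84/(4100+2227.84) + 2.75e-4*2227.84 + 0.003 = 16.2167 dB/km
Step 2: TL_spread = 20*log10(5500) = 74.81 dB
Step 3: TL_abs = alpha*R = 16.2167 * 5.5 = 89.19 dB
Step 4: TL_total = 74.81 + 89.19 = 164.0

164.0 dB
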